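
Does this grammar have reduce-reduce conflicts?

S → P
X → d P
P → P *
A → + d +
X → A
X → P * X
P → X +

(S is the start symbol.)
No reduce-reduce conflicts

A reduce-reduce conflict occurs when an LR(0) state has two complete items [A → α .] and [B → β .] — both call for a reduction, and with no lookahead the parser cannot choose between them.

Augment with S' → S and build the canonical LR(0) collection (I0 = CLOSURE({[S' → . S]}), then GOTO on every symbol after a dot until no new states appear). It has 14 states:
  I0: { [A → . + d +], [P → . P *], [P → . X +], [S → . P], [S' → . S], [X → . A], [X → . P * X], [X → . d P] }  — shift
  I1: { [A → + . d +] }  — shift
  I2: { [X → A .] }  — reduce
  I3: { [P → P . *], [S → P .], [X → P . * X] }  — shift, reduce
  I4: { [S' → S .] }  — accept
  I5: { [P → X . +] }  — shift
  I6: { [A → . + d +], [P → . P *], [P → . X +], [X → . A], [X → . P * X], [X → . d P], [X → d . P] }  — shift
  I7: { [P → P . *], [X → P . * X], [X → d P .] }  — shift, reduce
  I8: { [A → . + d +], [P → . P *], [P → . X +], [P → P * .], [X → . A], [X → . P * X], [X → . d P], [X → P * . X] }  — shift, reduce
  I9: { [P → P . *], [X → P . * X] }  — shift
  I10: { [P → X . +], [X → P * X .] }  — shift, reduce
  I11: { [P → X + .] }  — reduce
  I12: { [A → + d . +] }  — shift
  I13: { [A → + d + .] }  — reduce

No state contains more than one complete item.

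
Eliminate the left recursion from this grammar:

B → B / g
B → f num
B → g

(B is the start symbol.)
B is directly left-recursive. The standard transformation for
  A → A α₁ | ... | A α_m | β₁ | ... | β_n
is
  A  → β₁ A' | ... | β_n A'
  A' → α₁ A' | ... | α_m A' | ε

B → f num becomes B → f num B'
B → g becomes B → g B'
B → B / g becomes B' → / g B'
Add B' → ε

Resulting grammar:
B → f num B'
B → g B'
B' → / g B'
B' → ε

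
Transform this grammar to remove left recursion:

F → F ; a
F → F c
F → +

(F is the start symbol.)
F → + F'
F' → ; a F'
F' → c F'
F' → ε

F is directly left-recursive. The standard transformation for
  A → A α₁ | ... | A α_m | β₁ | ... | β_n
is
  A  → β₁ A' | ... | β_n A'
  A' → α₁ A' | ... | α_m A' | ε

F → + becomes F → + F'
F → F ; a becomes F' → ; a F'
F → F c becomes F' → c F'
Add F' → ε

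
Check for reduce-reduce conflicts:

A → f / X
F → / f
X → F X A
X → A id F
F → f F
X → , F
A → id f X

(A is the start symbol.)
A reduce-reduce conflict occurs when an LR(0) state has two complete items [A → α .] and [B → β .] — both call for a reduction, and with no lookahead the parser cannot choose between them.

Augment with A' → A and build the canonical LR(0) collection (I0 = CLOSURE({[A' → . A]}), then GOTO on every symbol after a dot until no new states appear). It has 23 states:
  I0: { [A → . f / X], [A → . id f X], [A' → . A] }  — shift
  I1: { [A' → A .] }  — accept
  I2: { [A → f . / X] }  — shift
  I3: { [A → id . f X] }  — shift
  I4: { [A → . f / X], [A → . id f X], [A → id f . X], [F → . / f], [F → . f F], [X → . , F], [X → . A id F], [X → . F X A] }  — shift
  I5: { [F → . / f], [F → . f F], [X → , . F] }  — shift
  I6: { [F → / . f] }  — shift
  I7: { [X → A . id F] }  — shift
  I8: { [A → . f / X], [A → . id f X], [F → . / f], [F → . f F], [X → . , F], [X → . A id F], [X → . F X A], [X → F . X A] }  — shift
  I9: { [A → id f X .] }  — reduce
  I10: { [A → f . / X], [F → . / f], [F → . f F], [F → f . F] }  — shift
  I11: { [A → . f / X], [A → . id f X], [A → f / . X], [F → . / f], [F → . f F], [F → / . f], [X → . , F], [X → . A id F], [X → . F X A] }  — shift
  I12: { [F → f F .] }  — reduce
  I13: { [F → . / f], [F → . f F], [F → f . F] }  — shift
  I14: { [A → f / X .] }  — reduce
  I15: { [A → f . / X], [F → . / f], [F → . f F], [F → / f .], [F → f . F] }  — shift, reduce
  I16: { [A → . f / X], [A → . id f X], [X → F X . A] }  — shift
  I17: { [X → F X A .] }  — reduce
  I18: { [F → . / f], [F → . f F], [X → A id . F] }  — shift
  I19: { [X → A id F .] }  — reduce
  I20: { [F → / f .] }  — reduce
  I21: { [X → , F .] }  — reduce
  I22: { [A → . f / X], [A → . id f X], [A → f / . X], [F → . / f], [F → . f F], [X → . , F], [X → . A id F], [X → . F X A] }  — shift

No state contains more than one complete item.

Answer: No reduce-reduce conflicts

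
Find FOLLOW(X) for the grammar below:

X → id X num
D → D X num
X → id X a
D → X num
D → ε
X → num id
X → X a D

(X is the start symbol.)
X is the start symbol, so $ ∈ FOLLOW(X).
In X → id X num: X is followed by num, add FIRST(num) \ {ε} = { 'num' }
In D → D X num: X is followed by num, add FIRST(num) \ {ε} = { 'num' }
In X → id X a: X is followed by a, add FIRST(a) \ {ε} = { 'a' }
In D → X num: X is followed by num, add FIRST(num) \ {ε} = { 'num' }
In X → X a D: X is followed by a D, add FIRST(a D) \ {ε} = { 'a' }

Taking the union: FOLLOW(X) = { $, 'a', 'num' }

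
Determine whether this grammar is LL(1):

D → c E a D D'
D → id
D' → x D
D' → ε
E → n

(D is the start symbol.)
Relevant sets:
  FOLLOW(D') = { $, 'x' }

For D:
  PREDICT(D → c E a D D') = { 'c' }
  PREDICT(D → id) = { 'id' }
For D':
  PREDICT(D' → x D) = { 'x' }
  PREDICT(D' → ε) = { $, 'x' }
E has a single production, so nothing to check there.

Conflict found: Predict set conflict for D': { 'x' }
The grammar is NOT LL(1).

Answer: No. Predict set conflict for D': { 'x' }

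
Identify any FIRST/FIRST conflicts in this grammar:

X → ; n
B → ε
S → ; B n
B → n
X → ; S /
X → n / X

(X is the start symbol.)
Productions for X:
  X → ; n: FIRST = { ';' }
  X → ; S /: FIRST = { ';' }
  X → n / X: FIRST = { 'n' }
Productions for B:
  B → ε: FIRST = { ε }
  B → n: FIRST = { 'n' }
S has only one production, so no FIRST/FIRST conflict is possible there.

Conflict for X: X → ; n and X → ; S /
  Overlap: { ';' }

Answer: Yes. X → ';' n / X → ';' S '/' on { ';' }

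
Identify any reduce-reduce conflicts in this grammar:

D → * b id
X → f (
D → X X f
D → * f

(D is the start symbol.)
No reduce-reduce conflicts

A reduce-reduce conflict occurs when an LR(0) state has two complete items [A → α .] and [B → β .] — both call for a reduction, and with no lookahead the parser cannot choose between them.

Augment with D' → D and build the canonical LR(0) collection (I0 = CLOSURE({[D' → . D]}), then GOTO on every symbol after a dot until no new states appear). It has 11 states:
  I0: { [D → . * b id], [D → . * f], [D → . X X f], [D' → . D], [X → . f (] }  — shift
  I1: { [D → * . b id], [D → * . f] }  — shift
  I2: { [D' → D .] }  — accept
  I3: { [D → X . X f], [X → . f (] }  — shift
  I4: { [X → f . (] }  — shift
  I5: { [X → f ( .] }  — reduce
  I6: { [D → X X . f] }  — shift
  I7: { [D → X X f .] }  — reduce
  I8: { [D → * b . id] }  — shift
  I9: { [D → * f .] }  — reduce
  I10: { [D → * b id .] }  — reduce

No state contains more than one complete item.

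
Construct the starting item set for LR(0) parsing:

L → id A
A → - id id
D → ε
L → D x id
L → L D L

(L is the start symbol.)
First, augment the grammar with L' → L
I₀ = CLOSURE({ [L' → . L] }):
  [L' → . L] has the dot before L: add [L → . id A], [L → . D x id], [L → . L D L]
  [L → . D x id] has the dot before D: add [D → .]
No further items can be added.

I₀ = { [D → .], [L → . D x id], [L → . L D L], [L → . id A], [L' → . L] }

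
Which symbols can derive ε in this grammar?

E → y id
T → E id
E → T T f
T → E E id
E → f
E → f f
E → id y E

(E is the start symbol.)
A non-terminal is nullable if it can derive ε (the empty string): either it has an ε-production, or it has a production whose right-hand side consists entirely of nullable non-terminals.

There are no ε-productions, so no non-terminal can derive ε.
No non-terminals are nullable.

Answer: None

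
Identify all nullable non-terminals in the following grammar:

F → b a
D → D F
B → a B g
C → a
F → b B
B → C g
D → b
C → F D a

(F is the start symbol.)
None

A non-terminal is nullable if it can derive ε (the empty string): either it has an ε-production, or it has a production whose right-hand side consists entirely of nullable non-terminals.

There are no ε-productions, so no non-terminal can derive ε.
No non-terminals are nullable.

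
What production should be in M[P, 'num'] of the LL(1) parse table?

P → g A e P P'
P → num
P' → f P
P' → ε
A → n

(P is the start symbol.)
To find M[P, 'num'], we find productions for P where 'num' is in the predict set (PREDICT(N → α) = (FIRST(α) \ {ε}) ∪ (FOLLOW(N) if α ⇒* ε)).

P → g A e P P': PREDICT = { 'g' }
P → num: PREDICT = { 'num' }
  'num' is in predict set, so this production goes in M[P, 'num']

M[P, 'num'] = P → num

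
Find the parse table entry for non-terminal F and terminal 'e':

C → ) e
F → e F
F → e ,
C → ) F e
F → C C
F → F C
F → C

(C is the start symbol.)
To find M[F, 'e'], we find productions for F where 'e' is in the predict set (PREDICT(N → α) = (FIRST(α) \ {ε}) ∪ (FOLLOW(N) if α ⇒* ε)).

Relevant sets:
  FIRST(C) = { ')' }
  FIRST(F) = { ')', 'e' }

F → e F: PREDICT = { 'e' }
  'e' is in predict set, so this production goes in M[F, 'e']
F → e ,: PREDICT = { 'e' }
  'e' is in predict set, so this production goes in M[F, 'e']
F → C C: PREDICT = { ')' }
F → F C: PREDICT = { ')', 'e' }
  'e' is in predict set, so this production goes in M[F, 'e']
F → C: PREDICT = { ')' }

M[F, 'e'] = F → e F, F → e ,, F → F C  (a multiply-defined cell — the grammar is not LL(1))

Answer: F → e F, F → e ,, F → F C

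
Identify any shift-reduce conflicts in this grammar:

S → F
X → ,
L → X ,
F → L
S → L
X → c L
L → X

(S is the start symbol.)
Augment with S' → S and build the canonical LR(0) collection (I0 = CLOSURE({[S' → . S]}), then GOTO on every symbol after a dot until no new states appear). It has 9 states:
  I0: { [F → . L], [L → . X ,], [L → . X], [S → . F], [S → . L], [S' → . S], [X → . ,], [X → . c L] }  — shift
  I1: { [X → , .] }  — reduce
  I2: { [S → F .] }  — reduce
  I3: { [F → L .], [S → L .] }  — 2 reduces
  I4: { [S' → S .] }  — accept
  I5: { [L → X . ,], [L → X .] }  — shift, reduce
  I6: { [L → . X ,], [L → . X], [X → . ,], [X → . c L], [X → c . L] }  — shift
  I7: { [X → c L .] }  — reduce
  I8: { [L → X , .] }  — reduce

I5 contains reduce item [L → X .] and shift item [L → X . ,] — shift-reduce conflict.

Answer: Yes — I5: [L → X .] vs [L → X . ,]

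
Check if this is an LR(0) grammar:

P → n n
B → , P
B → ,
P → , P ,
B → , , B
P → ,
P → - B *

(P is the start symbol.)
No. Shift-reduce conflict between [P → , .] and [P → . ,]

A grammar is LR(0) if no state in the canonical LR(0) collection has:
  - both a shift item (dot before a terminal) and a complete item (shift-reduce conflict), or
  - two or more complete items (reduce-reduce conflict; the accept item [P' → P .] counts as a complete item here).

Augment with P' → P and build the canonical LR(0) collection (I0 = CLOSURE({[P' → . P]}), then GOTO on every symbol after a dot until no new states appear). It has 16 states:
  I0: { [P → . , P ,], [P → . ,], [P → . - B *], [P → . n n], [P' → . P] }  — shift
  I1: { [P → , . P ,], [P → , .], [P → . , P ,], [P → . ,], [P → . - B *], [P → . n n] }  — shift, reduce
  I2: { [B → . , , B], [B → . , P], [B → . ,], [P → - . B *] }  — shift
  I3: { [P' → P .] }  — accept
  I4: { [P → n . n] }  — shift
  I5: { [P → n n .] }  — reduce
  I6: { [B → , . , B], [B → , . P], [B → , .], [P → . , P ,], [P → . ,], [P → . - B *], [P → . n n] }  — shift, reduce
  I7: { [P → - B . *] }  — shift
  I8: { [P → - B * .] }  — reduce
  I9: { [B → , , . B], [B → . , , B], [B → . , P], [B → . ,], [P → , . P ,], [P → , .], [P → . , P ,], [P → . ,], [P → . - B *], [P → . n n] }  — shift, reduce
  I10: { [B → , P .] }  — reduce
  I11: { [B → , . , B], [B → , . P], [B → , .], [P → , . P ,], [P → , .], [P → . , P ,], [P → . ,], [P → . - B *], [P → . n n] }  — shift, 2 reduces
  I12: { [B → , , B .] }  — reduce
  I13: { [P → , P . ,] }  — shift
  I14: { [P → , P , .] }  — reduce
  I15: { [B → , P .], [P → , P . ,] }  — shift, reduce

Conflict in state I1:
  Shift-reduce conflict between [P → , .] and [P → . ,]
So the grammar is NOT LR(0).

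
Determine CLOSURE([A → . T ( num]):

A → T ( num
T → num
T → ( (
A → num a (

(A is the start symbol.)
{ [A → . T ( num], [T → . ( (], [T → . num] }

Start with: [A → . T ( num]
  [A → . T ( num] has the dot before T: add [T → . num], [T → . ( (]
No further items can be added.

CLOSURE = { [A → . T ( num], [T → . ( (], [T → . num] }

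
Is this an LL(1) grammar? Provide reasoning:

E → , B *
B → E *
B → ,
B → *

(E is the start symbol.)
A grammar is LL(1) if for each non-terminal N with multiple productions, the predict sets of those productions are pairwise disjoint, where PREDICT(N → α) = (FIRST(α) \ {ε}) ∪ (FOLLOW(N) if α ⇒* ε).

Relevant sets:
  FIRST(E) = { ',' }

For B:
  PREDICT(B → E '*') = { ',' }
  PREDICT(B → ',') = { ',' }
  PREDICT(B → '*') = { '*' }
E has a single production, so nothing to check there.

Conflict found: Predict set conflict for B: { ',' }
The grammar is NOT LL(1).

Answer: No. Predict set conflict for B: { ',' }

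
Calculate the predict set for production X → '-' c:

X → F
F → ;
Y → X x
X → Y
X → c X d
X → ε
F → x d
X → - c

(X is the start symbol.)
{ '-' }

PREDICT(X → '-' c) = (FIRST(RHS) \ {ε}) ∪ (FOLLOW(X) if ε ∈ FIRST(RHS), i.e. RHS ⇒* ε)
FIRST('-' c) = { '-' }
ε ∉ FIRST('-' c), so FOLLOW(X) is not added.
PREDICT(X → '-' c) = { '-' }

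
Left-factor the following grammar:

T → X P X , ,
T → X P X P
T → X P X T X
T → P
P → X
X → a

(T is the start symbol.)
T → X P X T'
T' → , ,
T' → P
T' → T X
T → P
P → X
X → a

Left-factoring transforms A → αβ₁ | αβ₂ into A → αA' and A' → β₁ | β₂
(α is the longest common prefix among the alternatives). Repeat until
no nonterminal has two alternatives with a common prefix.

Round 1: T has alternatives sharing prefix 'X P X'. Introduce T': T → X P X T'
  Add: T' → , ,
  Add: T' → P
  Add: T' → T X

No remaining common prefixes — done.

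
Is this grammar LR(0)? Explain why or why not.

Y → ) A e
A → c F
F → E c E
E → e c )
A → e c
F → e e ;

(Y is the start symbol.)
A grammar is LR(0) if no state in the canonical LR(0) collection has:
  - both a shift item (dot before a terminal) and a complete item (shift-reduce conflict), or
  - two or more complete items (reduce-reduce conflict; the accept item [Y' → Y .] counts as a complete item here).

Augment with Y' → Y and build the canonical LR(0) collection (I0 = CLOSURE({[Y' → . Y]}), then GOTO on every symbol after a dot until no new states appear). It has 18 states:
  I0: { [Y → . ) A e], [Y' → . Y] }  — shift
  I1: { [A → . c F], [A → . e c], [Y → ) . A e] }  — shift
  I2: { [Y' → Y .] }  — accept
  I3: { [Y → ) A . e] }  — shift
  I4: { [A → c . F], [E → . e c )], [F → . E c E], [F → . e e ;] }  — shift
  I5: { [A → e . c] }  — shift
  I6: { [A → e c .] }  — reduce
  I7: { [F → E . c E] }  — shift
  I8: { [A → c F .] }  — reduce
  I9: { [E → e . c )], [F → e . e ;] }  — shift
  I10: { [E → e c . )] }  — shift
  I11: { [F → e e . ;] }  — shift
  I12: { [F → e e ; .] }  — reduce
  I13: { [E → e c ) .] }  — reduce
  I14: { [E → . e c )], [F → E c . E] }  — shift
  I15: { [F → E c E .] }  — reduce
  I16: { [E → e . c )] }  — shift
  I17: { [Y → ) A e .] }  — reduce

Every state is either a pure shift/goto state or contains exactly one complete item and nothing to shift — no conflicts. The grammar is LR(0).

Answer: Yes, the grammar is LR(0)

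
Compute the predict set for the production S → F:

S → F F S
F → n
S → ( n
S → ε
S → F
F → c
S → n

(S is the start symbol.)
{ 'c', 'n' }

PREDICT(S → F) = (FIRST(RHS) \ {ε}) ∪ (FOLLOW(S) if ε ∈ FIRST(RHS), i.e. RHS ⇒* ε)
FIRST(F) = { 'c', 'n' }
FIRST(F) = { 'c', 'n' }
ε ∉ FIRST(F), so FOLLOW(S) is not added.
PREDICT(S → F) = { 'c', 'n' }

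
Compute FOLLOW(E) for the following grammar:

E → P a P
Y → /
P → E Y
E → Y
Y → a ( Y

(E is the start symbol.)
{ $, '/', 'a' }

To compute FOLLOW(E), find every occurrence of E on a right-hand side N → α E β: add FIRST(β) \ {ε}, and if β is empty or nullable also add FOLLOW(N). Iterate to a fixed point.

E is the start symbol, so $ ∈ FOLLOW(E).
In P → E Y: E is followed by Y, add FIRST(Y) \ {ε} = { '/', 'a' }

Taking the union: FOLLOW(E) = { $, '/', 'a' }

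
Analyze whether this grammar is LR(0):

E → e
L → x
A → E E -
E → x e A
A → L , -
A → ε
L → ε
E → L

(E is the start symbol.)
A grammar is LR(0) if no state in the canonical LR(0) collection has:
  - both a shift item (dot before a terminal) and a complete item (shift-reduce conflict), or
  - two or more complete items (reduce-reduce conflict; the accept item [E' → E .] counts as a complete item here).

Augment with E' → E and build the canonical LR(0) collection (I0 = CLOSURE({[E' → . E]}), then GOTO on every symbol after a dot until no new states appear). It has 13 states:
  I0: { [E → . L], [E → . e], [E → . x e A], [E' → . E], [L → . x], [L → .] }  — shift, reduce
  I1: { [E' → E .] }  — accept
  I2: { [E → L .] }  — reduce
  I3: { [E → e .] }  — reduce
  I4: { [E → x . e A], [L → x .] }  — shift, reduce
  I5: { [A → . E E -], [A → . L , -], [A → .], [E → . L], [E → . e], [E → . x e A], [E → x e . A], [L → . x], [L → .] }  — shift, 2 reduces
  I6: { [E → x e A .] }  — reduce
  I7: { [A → E . E -], [E → . L], [E → . e], [E → . x e A], [L → . x], [L → .] }  — shift, reduce
  I8: { [A → L . , -], [E → L .] }  — shift, reduce
  I9: { [A → L , . -] }  — shift
  I10: { [A → L , - .] }  — reduce
  I11: { [A → E E . -] }  — shift
  I12: { [A → E E - .] }  — reduce

Conflict in state I0:
  Shift-reduce conflict between [L → .] and [E → . e]
So the grammar is NOT LR(0).

Answer: No. Shift-reduce conflict between [L → .] and [E → . e]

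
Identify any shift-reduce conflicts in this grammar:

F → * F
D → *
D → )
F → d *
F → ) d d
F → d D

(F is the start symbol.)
No shift-reduce conflicts

Augment with F' → F and build the canonical LR(0) collection (I0 = CLOSURE({[F' → . F]}), then GOTO on every symbol after a dot until no new states appear). It has 11 states:
  I0: { [F → . ) d d], [F → . * F], [F → . d *], [F → . d D], [F' → . F] }  — shift
  I1: { [F → ) . d d] }  — shift
  I2: { [F → * . F], [F → . ) d d], [F → . * F], [F → . d *], [F → . d D] }  — shift
  I3: { [F' → F .] }  — accept
  I4: { [D → . )], [D → . *], [F → d . *], [F → d . D] }  — shift
  I5: { [D → ) .] }  — reduce
  I6: { [D → * .], [F → d * .] }  — 2 reduces
  I7: { [F → d D .] }  — reduce
  I8: { [F → * F .] }  — reduce
  I9: { [F → ) d . d] }  — shift
  I10: { [F → ) d d .] }  — reduce

No state contains both a complete item and a shift item.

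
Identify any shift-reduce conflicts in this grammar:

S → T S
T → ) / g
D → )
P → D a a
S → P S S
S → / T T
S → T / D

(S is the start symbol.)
Yes — I1: [D → ) .] vs [T → ) . / g]

Augment with S' → S and build the canonical LR(0) collection (I0 = CLOSURE({[S' → . S]}), then GOTO on every symbol after a dot until no new states appear). It has 19 states:
  I0: { [D → . )], [P → . D a a], [S → . / T T], [S → . P S S], [S → . T / D], [S → . T S], [S' → . S], [T → . ) / g] }  — shift
  I1: { [D → ) .], [T → ) . / g] }  — shift, reduce
  I2: { [S → / . T T], [T → . ) / g] }  — shift
  I3: { [P → D . a a] }  — shift
  I4: { [D → . )], [P → . D a a], [S → . / T T], [S → . P S S], [S → . T / D], [S → . T S], [S → P . S S], [T → . ) / g] }  — shift
  I5: { [S' → S .] }  — accept
  I6: { [D → . )], [P → . D a a], [S → . / T T], [S → . P S S], [S → . T / D], [S → . T S], [S → T . / D], [S → T . S], [T → . ) / g] }  — shift
  I7: { [D → . )], [S → / . T T], [S → T / . D], [T → . ) / g] }  — shift
  I8: { [S → T S .] }  — reduce
  I9: { [S → T / D .] }  — reduce
  I10: { [S → / T . T], [T → . ) / g] }  — shift
  I11: { [T → ) . / g] }  — shift
  I12: { [S → / T T .] }  — reduce
  I13: { [T → ) / . g] }  — shift
  I14: { [T → ) / g .] }  — reduce
  I15: { [D → . )], [P → . D a a], [S → . / T T], [S → . P S S], [S → . T / D], [S → . T S], [S → P S . S], [T → . ) / g] }  — shift
  I16: { [S → P S S .] }  — reduce
  I17: { [P → D a . a] }  — shift
  I18: { [P → D a a .] }  — reduce

I1 contains reduce item [D → ) .] and shift item [T → ) . / g] — shift-reduce conflict.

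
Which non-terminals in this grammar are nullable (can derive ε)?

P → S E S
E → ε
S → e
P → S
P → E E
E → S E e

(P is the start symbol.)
{ 'E', 'P' }

A non-terminal is nullable if it can derive ε (the empty string): either it has an ε-production, or it has a production whose right-hand side consists entirely of nullable non-terminals.

ε-productions: E → ε
So E is immediately nullable.
P → E E: every symbol on the right is nullable, so P is nullable too.
No further non-terminal can be added: every production for the remaining non-terminals contains a terminal or a non-nullable non-terminal.
Nullable = { 'E', 'P' }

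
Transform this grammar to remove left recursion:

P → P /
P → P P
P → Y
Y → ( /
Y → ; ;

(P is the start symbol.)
P is directly left-recursive. The standard transformation for
  A → A α₁ | ... | A α_m | β₁ | ... | β_n
is
  A  → β₁ A' | ... | β_n A'
  A' → α₁ A' | ... | α_m A' | ε

P → Y becomes P → Y P'
P → P / becomes P' → / P'
P → P P becomes P' → P P'
Add P' → ε

Productions for other non-terminals are unchanged:
  Y → ( /
  Y → ; ;

Resulting grammar:
P → Y P'
P' → / P'
P' → P P'
P' → ε
Y → ( /
Y → ; ;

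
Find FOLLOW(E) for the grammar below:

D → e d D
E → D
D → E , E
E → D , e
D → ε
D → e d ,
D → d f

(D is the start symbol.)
To compute FOLLOW(E), find every occurrence of E on a right-hand side N → α E β: add FIRST(β) \ {ε}, and if β is empty or nullable also add FOLLOW(N). Iterate to a fixed point.

In D → E , E: E is followed by ',' E, add FIRST(',' E) \ {ε} = { ',' }
In D → E , E: E is at the end, add FOLLOW(D)

The FOLLOW sets referred to above (computed the same way, to a fixed point):
  FOLLOW(D) = { $, ',' }

Taking the union: FOLLOW(E) = { $, ',' }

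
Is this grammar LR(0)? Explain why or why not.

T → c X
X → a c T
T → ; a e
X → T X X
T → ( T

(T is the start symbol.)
Yes, the grammar is LR(0)

A grammar is LR(0) if no state in the canonical LR(0) collection has:
  - both a shift item (dot before a terminal) and a complete item (shift-reduce conflict), or
  - two or more complete items (reduce-reduce conflict; the accept item [T' → T .] counts as a complete item here).

Augment with T' → T and build the canonical LR(0) collection (I0 = CLOSURE({[T' → . T]}), then GOTO on every symbol after a dot until no new states appear). It has 15 states:
  I0: { [T → . ( T], [T → . ; a e], [T → . c X], [T' → . T] }  — shift
  I1: { [T → ( . T], [T → . ( T], [T → . ; a e], [T → . c X] }  — shift
  I2: { [T → ; . a e] }  — shift
  I3: { [T' → T .] }  — accept
  I4: { [T → . ( T], [T → . ; a e], [T → . c X], [T → c . X], [X → . T X X], [X → . a c T] }  — shift
  I5: { [T → . ( T], [T → . ; a e], [T → . c X], [X → . T X X], [X → . a c T], [X → T . X X] }  — shift
  I6: { [T → c X .] }  — reduce
  I7: { [X → a . c T] }  — shift
  I8: { [T → . ( T], [T → . ; a e], [T → . c X], [X → a c . T] }  — shift
  I9: { [X → a c T .] }  — reduce
  I10: { [T → . ( T], [T → . ; a e], [T → . c X], [X → . T X X], [X → . a c T], [X → T X . X] }  — shift
  I11: { [X → T X X .] }  — reduce
  I12: { [T → ; a . e] }  — shift
  I13: { [T → ; a e .] }  — reduce
  I14: { [T → ( T .] }  — reduce

Every state is either a pure shift/goto state or contains exactly one complete item and nothing to shift — no conflicts. The grammar is LR(0).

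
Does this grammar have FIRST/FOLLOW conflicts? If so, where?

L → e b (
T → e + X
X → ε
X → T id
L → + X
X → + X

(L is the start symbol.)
No FIRST/FOLLOW conflicts.

Nullable non-terminals: X.
FIRST sets used below: FIRST(T) = { 'e' }

X: nullable alternative(s) X → ε; FOLLOW(X) = { $, 'id' }
  X → ε: FIRST \ {ε} = { } — this is the only nullable alternative, skip
  X → T id: FIRST \ {ε} = { 'e' } — disjoint from FOLLOW(X)
  X → + X: FIRST \ {ε} = { '+' } — disjoint from FOLLOW(X)

L, T have no nullable alternative, so no FIRST/FOLLOW check is needed there.

No FIRST/FOLLOW conflicts found.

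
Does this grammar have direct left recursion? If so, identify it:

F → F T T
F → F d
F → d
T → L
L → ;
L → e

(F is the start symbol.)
Yes, F is left-recursive

F → F T T: LEFT RECURSIVE (starts with F)
F → F d: LEFT RECURSIVE (starts with F)
F → d: starts with d
T → L: starts with L
L → ;: starts with ';'
L → e: starts with e

The grammar has direct left recursion on: F.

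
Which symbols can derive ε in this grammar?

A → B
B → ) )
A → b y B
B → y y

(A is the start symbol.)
None

A non-terminal is nullable if it can derive ε (the empty string): either it has an ε-production, or it has a production whose right-hand side consists entirely of nullable non-terminals.

There are no ε-productions, so no non-terminal can derive ε.
No non-terminals are nullable.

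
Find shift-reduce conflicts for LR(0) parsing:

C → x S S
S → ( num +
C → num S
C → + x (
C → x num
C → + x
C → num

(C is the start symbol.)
A shift-reduce conflict occurs when an LR(0) state has both:
  - a complete (reduce) item [A → α .] (dot at the end), and
  - a shift item [B → β . c γ] (dot before a terminal).

Augment with C' → C and build the canonical LR(0) collection (I0 = CLOSURE({[C' → . C]}), then GOTO on every symbol after a dot until no new states appear). It has 14 states:
  I0: { [C → . + x (], [C → . + x], [C → . num S], [C → . num], [C → . x S S], [C → . x num], [C' → . C] }  — shift
  I1: { [C → + . x (], [C → + . x] }  — shift
  I2: { [C' → C .] }  — accept
  I3: { [C → num . S], [C → num .], [S → . ( num +] }  — shift, reduce
  I4: { [C → x . S S], [C → x . num], [S → . ( num +] }  — shift
  I5: { [S → ( . num +] }  — shift
  I6: { [C → x S . S], [S → . ( num +] }  — shift
  I7: { [C → x num .] }  — reduce
  I8: { [C → x S S .] }  — reduce
  I9: { [S → ( num . +] }  — shift
  I10: { [S → ( num + .] }  — reduce
  I11: { [C → num S .] }  — reduce
  I12: { [C → + x . (], [C → + x .] }  — shift, reduce
  I13: { [C → + x ( .] }  — reduce

I3 contains reduce item [C → num .] and shift item [S → . ( num +] — shift-reduce conflict.
I12 contains reduce item [C → + x .] and shift item [C → + x . (] — shift-reduce conflict.

Answer: Yes — I3: [C → num .] vs [S → . ( num +]; I12: [C → + x .] vs [C → + x . (]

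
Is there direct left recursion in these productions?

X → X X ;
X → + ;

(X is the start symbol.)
Direct left recursion occurs when N → N α for some non-terminal N (the right-hand side begins with the left-hand side itself).

X → X X ;: LEFT RECURSIVE (starts with X)
X → + ;: starts with '+'

The grammar has direct left recursion on: X.

Answer: Yes, X is left-recursive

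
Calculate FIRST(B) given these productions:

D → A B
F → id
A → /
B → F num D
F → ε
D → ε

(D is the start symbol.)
{ 'id', 'num' }

To compute FIRST(B), examine every production with B on the left-hand side, reading each right-hand side left to right until a non-nullable symbol is reached.

FIRST sets of the other non-terminals involved (by the same procedure, iterated to a fixed point):
  FIRST(F) = { 'id', ε }

From B → F num D:
  - F is a non-terminal: add FIRST(F) \ {ε} = { 'id' }
    F is nullable, so continue to the next symbol
  - num is a terminal: add 'num' and stop

Collecting: FIRST(B) = { 'id', 'num' }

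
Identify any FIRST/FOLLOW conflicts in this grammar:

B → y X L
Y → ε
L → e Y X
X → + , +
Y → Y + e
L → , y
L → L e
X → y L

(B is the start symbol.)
Nullable non-terminals: Y.
FIRST sets used below: FIRST(Y) = { '+', ε }

Y: nullable alternative(s) Y → ε; FOLLOW(Y) = { '+', 'y' }
  Y → ε: FIRST \ {ε} = { } — this is the only nullable alternative, skip
  Y → Y + e: FIRST \ {ε} = { '+' } — overlaps FOLLOW(Y) on { '+' }: CONFLICT

B, L, X have no nullable alternative, so no FIRST/FOLLOW check is needed there.

So the grammar has 1 FIRST/FOLLOW conflict (marked CONFLICT above).

Answer: Yes. Y → Y '+' e with FOLLOW(Y) on { '+' }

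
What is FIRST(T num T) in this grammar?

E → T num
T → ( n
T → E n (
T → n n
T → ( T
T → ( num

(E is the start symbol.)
FIRST sets of the non-terminals involved (from the grammar, by fixed-point iteration):
  FIRST(T) = { '(', 'n' }

To compute FIRST(T num T), process the symbols left to right:
Symbol T is a non-terminal. Add FIRST(T) \ {ε} = { '(', 'n' }
T is not nullable (ε ∉ FIRST(T)), so stop here.
FIRST(T num T) = { '(', 'n' }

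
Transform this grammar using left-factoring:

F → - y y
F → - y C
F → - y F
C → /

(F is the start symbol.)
Left-factoring transforms A → αβ₁ | αβ₂ into A → αA' and A' → β₁ | β₂
(α is the longest common prefix among the alternatives). Repeat until
no nonterminal has two alternatives with a common prefix.

Round 1: F has alternatives sharing prefix '- y'. Introduce F': F → - y F'
  Add: F' → y
  Add: F' → C
  Add: F' → F

No remaining common prefixes — done.

Resulting grammar:
F → - y F'
F' → y
F' → C
F' → F
C → /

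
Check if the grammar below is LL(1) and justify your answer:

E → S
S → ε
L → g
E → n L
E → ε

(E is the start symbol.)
A grammar is LL(1) if for each non-terminal N with multiple productions, the predict sets of those productions are pairwise disjoint, where PREDICT(N → α) = (FIRST(α) \ {ε}) ∪ (FOLLOW(N) if α ⇒* ε).

Relevant sets:
  FIRST(S) = { ε }
  FOLLOW(E) = { $ }

For E:
  PREDICT(E → S) = { $ }
  PREDICT(E → n L) = { 'n' }
  PREDICT(E → ε) = { $ }
S, L have a single production, so nothing to check there.

Conflict found: Predict set conflict for E: { $ }
The grammar is NOT LL(1).

Answer: No. Predict set conflict for E: { $ }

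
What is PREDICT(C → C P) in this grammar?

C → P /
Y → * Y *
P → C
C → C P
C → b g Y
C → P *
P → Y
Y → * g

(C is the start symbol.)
PREDICT(C → C P) = (FIRST(RHS) \ {ε}) ∪ (FOLLOW(C) if ε ∈ FIRST(RHS), i.e. RHS ⇒* ε)
FIRST(C) = { '*', 'b' }
FIRST(C P) = { '*', 'b' }
ε ∉ FIRST(C P), so FOLLOW(C) is not added.
PREDICT(C → C P) = { '*', 'b' }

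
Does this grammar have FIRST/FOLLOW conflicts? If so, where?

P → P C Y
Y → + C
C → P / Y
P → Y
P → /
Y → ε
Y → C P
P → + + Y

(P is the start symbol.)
Nullable non-terminals: P, Y.
FIRST sets used below: FIRST(P) = { '+', '/', ε }, FIRST(C) = { '+', '/' }, FIRST(Y) = { '+', '/', ε }

P: nullable alternative(s) P → Y; FOLLOW(P) = { $, '+', '/' }
  P → P C Y: FIRST \ {ε} = { '+', '/' } — overlaps FOLLOW(P) on { '+', '/' }: CONFLICT
  P → Y: FIRST \ {ε} = { '+', '/' } — this is the only nullable alternative, skip
  P → /: FIRST \ {ε} = { '/' } — overlaps FOLLOW(P) on { '/' }: CONFLICT
  P → + + Y: FIRST \ {ε} = { '+' } — overlaps FOLLOW(P) on { '+' }: CONFLICT

Y: nullable alternative(s) Y → ε; FOLLOW(Y) = { $, '+', '/' }
  Y → + C: FIRST \ {ε} = { '+' } — overlaps FOLLOW(Y) on { '+' }: CONFLICT
  Y → ε: FIRST \ {ε} = { } — this is the only nullable alternative, skip
  Y → C P: FIRST \ {ε} = { '+', '/' } — overlaps FOLLOW(Y) on { '+', '/' }: CONFLICT

C has no nullable alternative, so no FIRST/FOLLOW check is needed there.

So the grammar has 5 FIRST/FOLLOW conflicts (marked CONFLICT above).

Answer: Yes. P → P C Y with FOLLOW(P) on { '+', '/' }; P → '/' with FOLLOW(P) on { '/' }; P → '+' '+' Y with FOLLOW(P) on { '+' }; Y → '+' C with FOLLOW(Y) on { '+' }; Y → C P with FOLLOW(Y) on { '+', '/' }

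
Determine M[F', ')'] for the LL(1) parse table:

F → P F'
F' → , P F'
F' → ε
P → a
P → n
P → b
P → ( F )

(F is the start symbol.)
F' → ε

To find M[F', ')'], we find productions for F' where ')' is in the predict set (PREDICT(N → α) = (FIRST(α) \ {ε}) ∪ (FOLLOW(N) if α ⇒* ε)).

Relevant sets:
  FOLLOW(F') = { $, ')' }

F' → , P F': PREDICT = { ',' }
F' → ε: PREDICT = { $, ')' }
  ')' is in predict set, so this production goes in M[F', ')']

M[F', ')'] = F' → ε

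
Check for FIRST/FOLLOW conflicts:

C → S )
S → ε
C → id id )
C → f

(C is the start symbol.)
No FIRST/FOLLOW conflicts.

A FIRST/FOLLOW conflict occurs when a non-terminal N has a nullable alternative N → β (β ⇒* ε) and another alternative N → α with FIRST(α) ∩ FOLLOW(N) ≠ ∅: on such a lookahead the parser cannot decide between expanding α and letting N vanish via β.

Nullable non-terminals: S.
S has a nullable alternative but only one production, so nothing to check.

C has no nullable alternative, so no FIRST/FOLLOW check is needed there.

No FIRST/FOLLOW conflicts found.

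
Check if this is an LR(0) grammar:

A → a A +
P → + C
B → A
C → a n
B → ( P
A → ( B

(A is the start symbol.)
A grammar is LR(0) if no state in the canonical LR(0) collection has:
  - both a shift item (dot before a terminal) and a complete item (shift-reduce conflict), or
  - two or more complete items (reduce-reduce conflict; the accept item [A' → A .] counts as a complete item here).

Augment with A' → A and build the canonical LR(0) collection (I0 = CLOSURE({[A' → . A]}), then GOTO on every symbol after a dot until no new states appear). It has 14 states:
  I0: { [A → . ( B], [A → . a A +], [A' → . A] }  — shift
  I1: { [A → ( . B], [A → . ( B], [A → . a A +], [B → . ( P], [B → . A] }  — shift
  I2: { [A' → A .] }  — accept
  I3: { [A → . ( B], [A → . a A +], [A → a . A +] }  — shift
  I4: { [A → a A . +] }  — shift
  I5: { [A → a A + .] }  — reduce
  I6: { [A → ( . B], [A → . ( B], [A → . a A +], [B → ( . P], [B → . ( P], [B → . A], [P → . + C] }  — shift
  I7: { [B → A .] }  — reduce
  I8: { [A → ( B .] }  — reduce
  I9: { [C → . a n], [P → + . C] }  — shift
  I10: { [B → ( P .] }  — reduce
  I11: { [P → + C .] }  — reduce
  I12: { [C → a . n] }  — shift
  I13: { [C → a n .] }  — reduce

Every state is either a pure shift/goto state or contains exactly one complete item and nothing to shift — no conflicts. The grammar is LR(0).

Answer: Yes, the grammar is LR(0)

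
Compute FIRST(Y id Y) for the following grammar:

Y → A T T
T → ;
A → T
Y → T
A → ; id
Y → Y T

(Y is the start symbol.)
{ ';' }

FIRST sets of the non-terminals involved (from the grammar, by fixed-point iteration):
  FIRST(Y) = { ';' }

To compute FIRST(Y id Y), process the symbols left to right:
Symbol Y is a non-terminal. Add FIRST(Y) \ {ε} = { ';' }
Y is not nullable (ε ∉ FIRST(Y)), so stop here.
FIRST(Y id Y) = { ';' }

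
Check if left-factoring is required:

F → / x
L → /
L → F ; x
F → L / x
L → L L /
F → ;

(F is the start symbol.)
No, left-factoring is not needed

Left-factoring is needed when two productions for the same non-terminal
share a common prefix on the right-hand side.

Productions for F:
  F → / x
  F → L / x
  F → ;
Productions for L:
  L → /
  L → F ; x
  L → L L /

No common prefixes found.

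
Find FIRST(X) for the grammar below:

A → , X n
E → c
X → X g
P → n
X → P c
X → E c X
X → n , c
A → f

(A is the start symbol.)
To compute FIRST(X), examine every production with X on the left-hand side, reading each right-hand side left to right until a non-nullable symbol is reached.

FIRST sets of the other non-terminals involved (by the same procedure, iterated to a fixed point):
  FIRST(P) = { 'n' }
  FIRST(E) = { 'c' }

From X → X g:
  - X is the symbol being defined: contributes nothing new
    X is not nullable, so stop
From X → P c:
  - P is a non-terminal: add FIRST(P) \ {ε} = { 'n' }
    P is not nullable, so stop
From X → E c X:
  - E is a non-terminal: add FIRST(E) \ {ε} = { 'c' }
    E is not nullable, so stop
From X → n , c:
  - n is a terminal: add 'n' and stop

Collecting: FIRST(X) = { 'c', 'n' }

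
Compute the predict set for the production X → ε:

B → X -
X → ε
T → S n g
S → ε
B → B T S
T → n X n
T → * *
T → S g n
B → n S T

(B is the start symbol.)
PREDICT(X → ε) = (FIRST(RHS) \ {ε}) ∪ (FOLLOW(X) if ε ∈ FIRST(RHS), i.e. RHS ⇒* ε)
The right-hand side is ε (FIRST(ε) = { ε }), so the predict set is FOLLOW(X) = { '-', 'n' }
PREDICT(X → ε) = { '-', 'n' }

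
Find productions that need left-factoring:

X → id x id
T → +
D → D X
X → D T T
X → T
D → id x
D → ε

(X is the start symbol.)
No, left-factoring is not needed

Left-factoring is needed when two productions for the same non-terminal
share a common prefix on the right-hand side.

Productions for X:
  X → id x id
  X → D T T
  X → T
Productions for D:
  D → D X
  D → id x
  D → ε

No common prefixes found.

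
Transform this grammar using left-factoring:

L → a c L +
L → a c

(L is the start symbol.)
Left-factoring transforms A → αβ₁ | αβ₂ into A → αA' and A' → β₁ | β₂
(α is the longest common prefix among the alternatives). Repeat until
no nonterminal has two alternatives with a common prefix.

Round 1: L has alternatives sharing prefix 'a c'. Introduce L': L → a c L'
  Add: L' → L +
  Add: L' → ε

No remaining common prefixes — done.

Resulting grammar:
L → a c L'
L' → L +
L' → ε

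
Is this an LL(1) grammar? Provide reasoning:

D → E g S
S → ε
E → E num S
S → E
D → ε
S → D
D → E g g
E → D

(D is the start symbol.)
No. Predict set conflict for D: { 'g', 'num' }

A grammar is LL(1) if for each non-terminal N with multiple productions, the predict sets of those productions are pairwise disjoint, where PREDICT(N → α) = (FIRST(α) \ {ε}) ∪ (FOLLOW(N) if α ⇒* ε).

Relevant sets:
  FIRST(E) = { 'g', 'num', ε }
  FIRST(D) = { 'g', 'num', ε }
  FOLLOW(D) = { $, 'g', 'num' }
  FOLLOW(S) = { $, 'g', 'num' }
  FOLLOW(E) = { $, 'g', 'num' }

For D:
  PREDICT(D → E g S) = { 'g', 'num' }
  PREDICT(D → ε) = { $, 'g', 'num' }
  PREDICT(D → E g g) = { 'g', 'num' }
For S:
  PREDICT(S → ε) = { $, 'g', 'num' }
  PREDICT(S → E) = { $, 'g', 'num' }
  PREDICT(S → D) = { $, 'g', 'num' }
For E:
  PREDICT(E → E num S) = { 'g', 'num' }
  PREDICT(E → D) = { $, 'g', 'num' }

Conflict found: Predict set conflict for D: { 'g', 'num' }
The grammar is NOT LL(1).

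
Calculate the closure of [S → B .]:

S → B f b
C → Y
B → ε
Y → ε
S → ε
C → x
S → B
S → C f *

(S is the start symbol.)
{ [S → B .] }

To compute CLOSURE, for each item [A → α.Bβ] where B is a non-terminal, add [B → .γ] for all productions B → γ; repeat for the newly added items until nothing changes.

Start with: [S → B .]
The dot is at the end, so nothing is added.

CLOSURE = { [S → B .] }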